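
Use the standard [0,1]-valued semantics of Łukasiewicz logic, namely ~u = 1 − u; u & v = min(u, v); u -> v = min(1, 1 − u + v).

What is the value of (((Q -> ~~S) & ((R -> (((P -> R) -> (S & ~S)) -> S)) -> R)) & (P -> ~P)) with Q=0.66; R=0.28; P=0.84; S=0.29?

0.28

~S: Łukasiewicz ¬ gives 1 − 0.29 = 0.71
~~S: Łukasiewicz ¬ gives 1 − 0.71 = 0.29
(Q -> ~~S): min(1, 1 − 0.66 + 0.29) = 0.63
(P -> R): min(1, 1 − 0.84 + 0.28) = 0.44
~S: Łukasiewicz ¬ gives 1 − 0.29 = 0.71
(S & ~S) = min(0.29, 0.71) = 0.29
((P -> R) -> (S & ~S)): min(1, 1 − 0.44 + 0.29) = 0.85
(((P -> R) -> (S & ~S)) -> S): min(1, 1 − 0.85 + 0.29) = 0.44
(R -> (((P -> R) -> (S & ~S)) -> S)): min(1, 1 − 0.28 + 0.44) = 1
((R -> (((P -> R) -> (S & ~S)) -> S)) -> R): min(1, 1 − 1 + 0.28) = 0.28
((Q -> ~~S) & ((R -> (((P -> R) -> (S & ~S)) -> S)) -> R)) = min(0.63, 0.28) = 0.28
~P: Łukasiewicz ¬ gives 1 − 0.84 = 0.16
(P -> ~P): min(1, 1 − 0.84 + 0.16) = 0.32
(((Q -> ~~S) & ((R -> (((P -> R) -> (S & ~S)) -> S)) -> R)) & (P -> ~P)) = min(0.28, 0.32) = 0.28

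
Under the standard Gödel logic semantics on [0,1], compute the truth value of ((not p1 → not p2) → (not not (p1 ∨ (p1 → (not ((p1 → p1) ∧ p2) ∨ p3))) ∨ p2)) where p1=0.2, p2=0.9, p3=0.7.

1.00

not p1: Gödel ¬ of 0.2 = 0 (operand ≠ 0)
not p2: Gödel ¬ of 0.9 = 0 (operand ≠ 0)
(not p1 → not p2): 0 ≤ 0, so result = 1
(p1 → p1): 0.2 ≤ 0.2, so result = 1
((p1 → p1) ∧ p2) = min(1, 0.9) = 0.9
not ((p1 → p1) ∧ p2): Gödel ¬ of 0.9 = 0 (operand ≠ 0)
(not ((p1 → p1) ∧ p2) ∨ p3) = max(0, 0.7) = 0.7
(p1 → (not ((p1 → p1) ∧ p2) ∨ p3)): 0.2 ≤ 0.7, so result = 1
(p1 ∨ (p1 → (not ((p1 → p1) ∧ p2) ∨ p3))) = max(0.2, 1) = 1
not (p1 ∨ (p1 → (not ((p1 → p1) ∧ p2) ∨ p3))): Gödel ¬ of 1 = 0 (operand ≠ 0)
not not (p1 ∨ (p1 → (not ((p1 → p1) ∧ p2) ∨ p3))): Gödel ¬ of 0 = 1 (operand is 0)
(not not (p1 ∨ (p1 → (not ((p1 → p1) ∧ p2) ∨ p3))) ∨ p2) = max(1, 0.9) = 1
((not p1 → not p2) → (not not (p1 ∨ (p1 → (not ((p1 → p1) ∧ p2) ∨ p3))) ∨ p2)): 1 ≤ 1, so result = 1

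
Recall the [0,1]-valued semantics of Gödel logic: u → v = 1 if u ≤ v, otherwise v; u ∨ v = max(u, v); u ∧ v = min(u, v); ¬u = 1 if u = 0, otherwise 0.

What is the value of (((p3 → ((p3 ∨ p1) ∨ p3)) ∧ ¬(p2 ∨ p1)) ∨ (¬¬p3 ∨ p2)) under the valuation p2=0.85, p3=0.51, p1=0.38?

1.00

(p3 ∨ p1) = max(0.51, 0.38) = 0.51
((p3 ∨ p1) ∨ p3) = max(0.51, 0.51) = 0.51
(p3 → ((p3 ∨ p1) ∨ p3)): 0.51 ≤ 0.51, so result = 1
(p2 ∨ p1) = max(0.85, 0.38) = 0.85
¬(p2 ∨ p1): Gödel ¬ of 0.85 = 0 (operand ≠ 0)
((p3 → ((p3 ∨ p1) ∨ p3)) ∧ ¬(p2 ∨ p1)) = min(1, 0) = 0
¬p3: Gödel ¬ of 0.51 = 0 (operand ≠ 0)
¬¬p3: Gödel ¬ of 0 = 1 (operand is 0)
(¬¬p3 ∨ p2) = max(1, 0.85) = 1
(((p3 → ((p3 ∨ p1) ∨ p3)) ∧ ¬(p2 ∨ p1)) ∨ (¬¬p3 ∨ p2)) = max(0, 1) = 1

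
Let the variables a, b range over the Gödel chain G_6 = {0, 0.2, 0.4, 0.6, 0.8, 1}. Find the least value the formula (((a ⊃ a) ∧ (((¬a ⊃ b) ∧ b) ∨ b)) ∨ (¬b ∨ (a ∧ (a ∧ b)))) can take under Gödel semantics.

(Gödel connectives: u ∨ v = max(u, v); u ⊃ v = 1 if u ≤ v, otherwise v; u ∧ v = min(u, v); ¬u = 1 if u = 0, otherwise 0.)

0.20

The minimum is attained at a = 0, b = 0.2:
  (a ⊃ a): 0 ≤ 0, so result = 1
  ¬a: Gödel ¬ of 0 = 1 (operand is 0)
  (¬a ⊃ b): 1 > 0.2, so result = 0.2
  ((¬a ⊃ b) ∧ b) = min(0.2, 0.2) = 0.2
  (((¬a ⊃ b) ∧ b) ∨ b) = max(0.2, 0.2) = 0.2
  ((a ⊃ a) ∧ (((¬a ⊃ b) ∧ b) ∨ b)) = min(1, 0.2) = 0.2
  ¬b: Gödel ¬ of 0.2 = 0 (operand ≠ 0)
  (a ∧ b) = min(0, 0.2) = 0
  (a ∧ (a ∧ b)) = min(0, 0) = 0
  (¬b ∨ (a ∧ (a ∧ b))) = max(0, 0) = 0
  (((a ⊃ a) ∧ (((¬a ⊃ b) ∧ b) ∨ b)) ∨ (¬b ∨ (a ∧ (a ∧ b)))) = max(0.2, 0) = 0.2
Checking all 36 assignments confirms none give a value below 0.20.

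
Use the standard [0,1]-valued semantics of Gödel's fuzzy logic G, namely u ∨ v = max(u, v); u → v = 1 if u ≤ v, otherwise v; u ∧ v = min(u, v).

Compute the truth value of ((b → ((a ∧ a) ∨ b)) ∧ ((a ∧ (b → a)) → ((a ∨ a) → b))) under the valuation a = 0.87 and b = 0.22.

(a ∧ a) = min(0.87, 0.87) = 0.87
((a ∧ a) ∨ b) = max(0.87, 0.22) = 0.87
(b → ((a ∧ a) ∨ b)): 0.22 ≤ 0.87, so result = 1
(b → a): 0.22 ≤ 0.87, so result = 1
(a ∧ (b → a)) = min(0.87, 1) = 0.87
(a ∨ a) = max(0.87, 0.87) = 0.87
((a ∨ a) → b): 0.87 > 0.22, so result = 0.22
((a ∧ (b → a)) → ((a ∨ a) → b)): 0.87 > 0.22, so result = 0.22
((b → ((a ∧ a) ∨ b)) ∧ ((a ∧ (b → a)) → ((a ∨ a) → b))) = min(1, 0.22) = 0.22

0.22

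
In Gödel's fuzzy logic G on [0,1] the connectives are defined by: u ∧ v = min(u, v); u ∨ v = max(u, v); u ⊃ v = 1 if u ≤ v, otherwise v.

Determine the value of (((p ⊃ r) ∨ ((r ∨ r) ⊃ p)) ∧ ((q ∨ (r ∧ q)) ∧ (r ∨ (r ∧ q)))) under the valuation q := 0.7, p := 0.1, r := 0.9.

(p ⊃ r): 0.1 ≤ 0.9, so result = 1
(r ∨ r) = max(0.9, 0.9) = 0.9
((r ∨ r) ⊃ p): 0.9 > 0.1, so result = 0.1
((p ⊃ r) ∨ ((r ∨ r) ⊃ p)) = max(1, 0.1) = 1
(r ∧ q) = min(0.9, 0.7) = 0.7
(q ∨ (r ∧ q)) = max(0.7, 0.7) = 0.7
(r ∧ q) = min(0.9, 0.7) = 0.7
(r ∨ (r ∧ q)) = max(0.9, 0.7) = 0.9
((q ∨ (r ∧ q)) ∧ (r ∨ (r ∧ q))) = min(0.7, 0.9) = 0.7
(((p ⊃ r) ∨ ((r ∨ r) ⊃ p)) ∧ ((q ∨ (r ∧ q)) ∧ (r ∨ (r ∧ q)))) = min(1, 0.7) = 0.7

0.70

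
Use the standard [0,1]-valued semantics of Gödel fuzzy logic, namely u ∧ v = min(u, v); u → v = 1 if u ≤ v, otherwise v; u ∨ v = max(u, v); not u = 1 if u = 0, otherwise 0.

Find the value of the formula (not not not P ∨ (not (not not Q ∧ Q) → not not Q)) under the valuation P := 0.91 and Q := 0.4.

1.00

not P: Gödel ¬ of 0.91 = 0 (operand ≠ 0)
not not P: Gödel ¬ of 0 = 1 (operand is 0)
not not not P: Gödel ¬ of 1 = 0 (operand ≠ 0)
not Q: Gödel ¬ of 0.4 = 0 (operand ≠ 0)
not not Q: Gödel ¬ of 0 = 1 (operand is 0)
(not not Q ∧ Q) = min(1, 0.4) = 0.4
not (not not Q ∧ Q): Gödel ¬ of 0.4 = 0 (operand ≠ 0)
not Q: Gödel ¬ of 0.4 = 0 (operand ≠ 0)
not not Q: Gödel ¬ of 0 = 1 (operand is 0)
(not (not not Q ∧ Q) → not not Q): 0 ≤ 1, so result = 1
(not not not P ∨ (not (not not Q ∧ Q) → not not Q)) = max(0, 1) = 1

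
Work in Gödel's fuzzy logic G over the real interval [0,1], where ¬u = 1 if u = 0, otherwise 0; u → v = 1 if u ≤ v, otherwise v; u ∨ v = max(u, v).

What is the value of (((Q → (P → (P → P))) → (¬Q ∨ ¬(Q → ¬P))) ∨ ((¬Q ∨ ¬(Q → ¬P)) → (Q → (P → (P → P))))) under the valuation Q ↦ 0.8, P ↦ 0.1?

(P → P): 0.1 ≤ 0.1, so result = 1
(P → (P → P)): 0.1 ≤ 1, so result = 1
(Q → (P → (P → P))): 0.8 ≤ 1, so result = 1
¬Q: Gödel ¬ of 0.8 = 0 (operand ≠ 0)
¬P: Gödel ¬ of 0.1 = 0 (operand ≠ 0)
(Q → ¬P): 0.8 > 0, so result = 0
¬(Q → ¬P): Gödel ¬ of 0 = 1 (operand is 0)
(¬Q ∨ ¬(Q → ¬P)) = max(0, 1) = 1
((Q → (P → (P → P))) → (¬Q ∨ ¬(Q → ¬P))): 1 ≤ 1, so result = 1
¬Q: Gödel ¬ of 0.8 = 0 (operand ≠ 0)
¬P: Gödel ¬ of 0.1 = 0 (operand ≠ 0)
(Q → ¬P): 0.8 > 0, so result = 0
¬(Q → ¬P): Gödel ¬ of 0 = 1 (operand is 0)
(¬Q ∨ ¬(Q → ¬P)) = max(0, 1) = 1
(P → P): 0.1 ≤ 0.1, so result = 1
(P → (P → P)): 0.1 ≤ 1, so result = 1
(Q → (P → (P → P))): 0.8 ≤ 1, so result = 1
((¬Q ∨ ¬(Q → ¬P)) → (Q → (P → (P → P)))): 1 ≤ 1, so result = 1
(((Q → (P → (P → P))) → (¬Q ∨ ¬(Q → ¬P))) ∨ ((¬Q ∨ ¬(Q → ¬P)) → (Q → (P → (P → P))))) = max(1, 1) = 1

1.00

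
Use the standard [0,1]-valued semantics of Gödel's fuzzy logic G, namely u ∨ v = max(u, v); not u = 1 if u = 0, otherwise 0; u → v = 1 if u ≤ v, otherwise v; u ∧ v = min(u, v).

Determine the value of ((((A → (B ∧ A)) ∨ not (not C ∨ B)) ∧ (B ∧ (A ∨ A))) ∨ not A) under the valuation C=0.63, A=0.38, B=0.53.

(B ∧ A) = min(0.53, 0.38) = 0.38
(A → (B ∧ A)): 0.38 ≤ 0.38, so result = 1
not C: Gödel ¬ of 0.63 = 0 (operand ≠ 0)
(not C ∨ B) = max(0, 0.53) = 0.53
not (not C ∨ B): Gödel ¬ of 0.53 = 0 (operand ≠ 0)
((A → (B ∧ A)) ∨ not (not C ∨ B)) = max(1, 0) = 1
(A ∨ A) = max(0.38, 0.38) = 0.38
(B ∧ (A ∨ A)) = min(0.53, 0.38) = 0.38
(((A → (B ∧ A)) ∨ not (not C ∨ B)) ∧ (B ∧ (A ∨ A))) = min(1, 0.38) = 0.38
not A: Gödel ¬ of 0.38 = 0 (operand ≠ 0)
((((A → (B ∧ A)) ∨ not (not C ∨ B)) ∧ (B ∧ (A ∨ A))) ∨ not A) = max(0.38, 0) = 0.38

0.38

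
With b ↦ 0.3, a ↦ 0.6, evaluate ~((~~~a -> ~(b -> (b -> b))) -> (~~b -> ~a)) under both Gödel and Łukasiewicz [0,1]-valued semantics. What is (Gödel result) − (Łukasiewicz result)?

Gödel evaluation:
  ~a: Gödel ¬ of 0.6 = 0 (operand ≠ 0)
  ~~a: Gödel ¬ of 0 = 1 (operand is 0)
  ~~~a: Gödel ¬ of 1 = 0 (operand ≠ 0)
  (b -> b): 0.3 ≤ 0.3, so result = 1
  (b -> (b -> b)): 0.3 ≤ 1, so result = 1
  ~(b -> (b -> b)): Gödel ¬ of 1 = 0 (operand ≠ 0)
  (~~~a -> ~(b -> (b -> b))): 0 ≤ 0, so result = 1
  ~b: Gödel ¬ of 0.3 = 0 (operand ≠ 0)
  ~~b: Gödel ¬ of 0 = 1 (operand is 0)
  ~a: Gödel ¬ of 0.6 = 0 (operand ≠ 0)
  (~~b -> ~a): 1 > 0, so result = 0
  ((~~~a -> ~(b -> (b -> b))) -> (~~b -> ~a)): 1 > 0, so result = 0
  ~((~~~a -> ~(b -> (b -> b))) -> (~~b -> ~a)): Gödel ¬ of 0 = 1 (operand is 0)
  Gödel value = 1
Łukasiewicz evaluation:
  ~a: Łukasiewicz ¬ gives 1 − 0.6 = 0.4
  ~~a: Łukasiewicz ¬ gives 1 − 0.4 = 0.6
  ~~~a: Łukasiewicz ¬ gives 1 − 0.6 = 0.4
  (b -> b): min(1, 1 − 0.3 + 0.3) = 1
  (b -> (b -> b)): min(1, 1 − 0.3 + 1) = 1
  ~(b -> (b -> b)): Łukasiewicz ¬ gives 1 − 1 = 0
  (~~~a -> ~(b -> (b -> b))): min(1, 1 − 0.4 + 0) = 0.6
  ~b: Łukasiewicz ¬ gives 1 − 0.3 = 0.7
  ~~b: Łukasiewicz ¬ gives 1 − 0.7 = 0.3
  ~a: Łukasiewicz ¬ gives 1 − 0.6 = 0.4
  (~~b -> ~a): min(1, 1 − 0.3 + 0.4) = 1
  ((~~~a -> ~(b -> (b -> b))) -> (~~b -> ~a)): min(1, 1 − 0.6 + 1) = 1
  ~((~~~a -> ~(b -> (b -> b))) -> (~~b -> ~a)): Łukasiewicz ¬ gives 1 − 1 = 0
  Łukasiewicz value = 0
Difference: 1 − 0 = 1.00

1.00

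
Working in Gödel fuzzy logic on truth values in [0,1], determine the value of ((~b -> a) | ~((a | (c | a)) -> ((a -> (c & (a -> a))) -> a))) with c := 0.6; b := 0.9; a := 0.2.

~b: Gödel ¬ of 0.9 = 0 (operand ≠ 0)
(~b -> a): 0 ≤ 0.2, so result = 1
(c | a) = max(0.6, 0.2) = 0.6
(a | (c | a)) = max(0.2, 0.6) = 0.6
(a -> a): 0.2 ≤ 0.2, so result = 1
(c & (a -> a)) = min(0.6, 1) = 0.6
(a -> (c & (a -> a))): 0.2 ≤ 0.6, so result = 1
((a -> (c & (a -> a))) -> a): 1 > 0.2, so result = 0.2
((a | (c | a)) -> ((a -> (c & (a -> a))) -> a)): 0.6 > 0.2, so result = 0.2
~((a | (c | a)) -> ((a -> (c & (a -> a))) -> a)): Gödel ¬ of 0.2 = 0 (operand ≠ 0)
((~b -> a) | ~((a | (c | a)) -> ((a -> (c & (a -> a))) -> a))) = max(1, 0) = 1

1.00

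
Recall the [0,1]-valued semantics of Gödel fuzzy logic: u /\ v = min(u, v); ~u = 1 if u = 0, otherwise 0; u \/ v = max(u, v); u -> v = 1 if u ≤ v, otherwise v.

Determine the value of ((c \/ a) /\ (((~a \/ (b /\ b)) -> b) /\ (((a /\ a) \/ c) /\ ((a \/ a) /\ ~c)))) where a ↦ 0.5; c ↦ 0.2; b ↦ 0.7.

(c \/ a) = max(0.2, 0.5) = 0.5
~a: Gödel ¬ of 0.5 = 0 (operand ≠ 0)
(b /\ b) = min(0.7, 0.7) = 0.7
(~a \/ (b /\ b)) = max(0, 0.7) = 0.7
((~a \/ (b /\ b)) -> b): 0.7 ≤ 0.7, so result = 1
(a /\ a) = min(0.5, 0.5) = 0.5
((a /\ a) \/ c) = max(0.5, 0.2) = 0.5
(a \/ a) = max(0.5, 0.5) = 0.5
~c: Gödel ¬ of 0.2 = 0 (operand ≠ 0)
((a \/ a) /\ ~c) = min(0.5, 0) = 0
(((a /\ a) \/ c) /\ ((a \/ a) /\ ~c)) = min(0.5, 0) = 0
(((~a \/ (b /\ b)) -> b) /\ (((a /\ a) \/ c) /\ ((a \/ a) /\ ~c))) = min(1, 0) = 0
((c \/ a) /\ (((~a \/ (b /\ b)) -> b) /\ (((a /\ a) \/ c) /\ ((a \/ a) /\ ~c)))) = min(0.5, 0) = 0

0.00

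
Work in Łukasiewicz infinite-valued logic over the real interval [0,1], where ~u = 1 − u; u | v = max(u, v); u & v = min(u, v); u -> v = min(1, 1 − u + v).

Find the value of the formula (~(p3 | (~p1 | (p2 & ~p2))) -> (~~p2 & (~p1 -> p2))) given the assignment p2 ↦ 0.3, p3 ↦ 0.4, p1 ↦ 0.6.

~p1: Łukasiewicz ¬ gives 1 − 0.6 = 0.4
~p2: Łukasiewicz ¬ gives 1 − 0.3 = 0.7
(p2 & ~p2) = min(0.3, 0.7) = 0.3
(~p1 | (p2 & ~p2)) = max(0.4, 0.3) = 0.4
(p3 | (~p1 | (p2 & ~p2))) = max(0.4, 0.4) = 0.4
~(p3 | (~p1 | (p2 & ~p2))): Łukasiewicz ¬ gives 1 − 0.4 = 0.6
~p2: Łukasiewicz ¬ gives 1 − 0.3 = 0.7
~~p2: Łukasiewicz ¬ gives 1 − 0.7 = 0.3
~p1: Łukasiewicz ¬ gives 1 − 0.6 = 0.4
(~p1 -> p2): min(1, 1 − 0.4 + 0.3) = 0.9
(~~p2 & (~p1 -> p2)) = min(0.3, 0.9) = 0.3
(~(p3 | (~p1 | (p2 & ~p2))) -> (~~p2 & (~p1 -> p2))): min(1, 1 − 0.6 + 0.3) = 0.7

0.70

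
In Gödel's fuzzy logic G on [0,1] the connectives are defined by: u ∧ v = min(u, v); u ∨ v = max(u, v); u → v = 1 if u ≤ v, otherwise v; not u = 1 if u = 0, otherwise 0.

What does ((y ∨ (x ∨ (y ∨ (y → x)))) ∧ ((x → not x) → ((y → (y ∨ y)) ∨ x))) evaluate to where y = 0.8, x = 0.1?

(y → x): 0.8 > 0.1, so result = 0.1
(y ∨ (y → x)) = max(0.8, 0.1) = 0.8
(x ∨ (y ∨ (y → x))) = max(0.1, 0.8) = 0.8
(y ∨ (x ∨ (y ∨ (y → x)))) = max(0.8, 0.8) = 0.8
not x: Gödel ¬ of 0.1 = 0 (operand ≠ 0)
(x → not x): 0.1 > 0, so result = 0
(y ∨ y) = max(0.8, 0.8) = 0.8
(y → (y ∨ y)): 0.8 ≤ 0.8, so result = 1
((y → (y ∨ y)) ∨ x) = max(1, 0.1) = 1
((x → not x) → ((y → (y ∨ y)) ∨ x)): 0 ≤ 1, so result = 1
((y ∨ (x ∨ (y ∨ (y → x)))) ∧ ((x → not x) → ((y → (y ∨ y)) ∨ x))) = min(0.8, 1) = 0.8

0.80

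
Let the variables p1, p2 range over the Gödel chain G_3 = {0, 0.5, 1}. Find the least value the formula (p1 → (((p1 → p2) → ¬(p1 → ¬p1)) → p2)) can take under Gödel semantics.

0.00

The minimum is attained at p1 = 0.5, p2 = 0:
  (p1 → p2): 0.5 > 0, so result = 0
  ¬p1: Gödel ¬ of 0.5 = 0 (operand ≠ 0)
  (p1 → ¬p1): 0.5 > 0, so result = 0
  ¬(p1 → ¬p1): Gödel ¬ of 0 = 1 (operand is 0)
  ((p1 → p2) → ¬(p1 → ¬p1)): 0 ≤ 1, so result = 1
  (((p1 → p2) → ¬(p1 → ¬p1)) → p2): 1 > 0, so result = 0
  (p1 → (((p1 → p2) → ¬(p1 → ¬p1)) → p2)): 0.5 > 0, so result = 0
Checking all 9 assignments confirms none give a value below 0.00.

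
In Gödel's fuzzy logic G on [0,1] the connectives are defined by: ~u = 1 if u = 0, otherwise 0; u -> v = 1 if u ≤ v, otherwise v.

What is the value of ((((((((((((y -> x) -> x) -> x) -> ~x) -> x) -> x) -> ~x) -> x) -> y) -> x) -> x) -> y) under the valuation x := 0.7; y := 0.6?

(y -> x): 0.6 ≤ 0.7, so result = 1
((y -> x) -> x): 1 > 0.7, so result = 0.7
(((y -> x) -> x) -> x): 0.7 ≤ 0.7, so result = 1
~x: Gödel ¬ of 0.7 = 0 (operand ≠ 0)
((((y -> x) -> x) -> x) -> ~x): 1 > 0, so result = 0
(((((y -> x) -> x) -> x) -> ~x) -> x): 0 ≤ 0.7, so result = 1
((((((y -> x) -> x) -> x) -> ~x) -> x) -> x): 1 > 0.7, so result = 0.7
~x: Gödel ¬ of 0.7 = 0 (operand ≠ 0)
(((((((y -> x) -> x) -> x) -> ~x) -> x) -> x) -> ~x): 0.7 > 0, so result = 0
((((((((y -> x) -> x) -> x) -> ~x) -> x) -> x) -> ~x) -> x): 0 ≤ 0.7, so result = 1
(((((((((y -> x) -> x) -> x) -> ~x) -> x) -> x) -> ~x) -> x) -> y): 1 > 0.6, so result = 0.6
((((((((((y -> x) -> x) -> x) -> ~x) -> x) -> x) -> ~x) -> x) -> y) -> x): 0.6 ≤ 0.7, so result = 1
(((((((((((y -> x) -> x) -> x) -> ~x) -> x) -> x) -> ~x) -> x) -> y) -> x) -> x): 1 > 0.7, so result = 0.7
((((((((((((y -> x) -> x) -> x) -> ~x) -> x) -> x) -> ~x) -> x) -> y) -> x) -> x) -> y): 0.7 > 0.6, so result = 0.6

0.60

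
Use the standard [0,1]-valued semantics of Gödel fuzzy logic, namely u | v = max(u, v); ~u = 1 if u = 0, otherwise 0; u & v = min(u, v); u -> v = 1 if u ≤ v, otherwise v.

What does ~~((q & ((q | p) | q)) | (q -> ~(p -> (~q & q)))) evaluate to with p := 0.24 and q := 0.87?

(q | p) = max(0.87, 0.24) = 0.87
((q | p) | q) = max(0.87, 0.87) = 0.87
(q & ((q | p) | q)) = min(0.87, 0.87) = 0.87
~q: Gödel ¬ of 0.87 = 0 (operand ≠ 0)
(~q & q) = min(0, 0.87) = 0
(p -> (~q & q)): 0.24 > 0, so result = 0
~(p -> (~q & q)): Gödel ¬ of 0 = 1 (operand is 0)
(q -> ~(p -> (~q & q))): 0.87 ≤ 1, so result = 1
((q & ((q | p) | q)) | (q -> ~(p -> (~q & q)))) = max(0.87, 1) = 1
~((q & ((q | p) | q)) | (q -> ~(p -> (~q & q)))): Gödel ¬ of 1 = 0 (operand ≠ 0)
~~((q & ((q | p) | q)) | (q -> ~(p -> (~q & q)))): Gödel ¬ of 0 = 1 (operand is 0)

1.00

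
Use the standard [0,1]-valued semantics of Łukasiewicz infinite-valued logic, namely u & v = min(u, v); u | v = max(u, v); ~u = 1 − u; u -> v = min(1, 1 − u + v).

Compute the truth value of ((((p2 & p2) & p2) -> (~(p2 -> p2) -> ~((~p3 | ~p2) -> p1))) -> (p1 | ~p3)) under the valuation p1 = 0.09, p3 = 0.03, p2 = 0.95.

0.97

(p2 & p2) = min(0.95, 0.95) = 0.95
((p2 & p2) & p2) = min(0.95, 0.95) = 0.95
(p2 -> p2): min(1, 1 − 0.95 + 0.95) = 1
~(p2 -> p2): Łukasiewicz ¬ gives 1 − 1 = 0
~p3: Łukasiewicz ¬ gives 1 − 0.03 = 0.97
~p2: Łukasiewicz ¬ gives 1 − 0.95 = 0.05
(~p3 | ~p2) = max(0.97, 0.05) = 0.97
((~p3 | ~p2) -> p1): min(1, 1 − 0.97 + 0.09) = 0.12
~((~p3 | ~p2) -> p1): Łukasiewicz ¬ gives 1 − 0.12 = 0.88
(~(p2 -> p2) -> ~((~p3 | ~p2) -> p1)): min(1, 1 − 0 + 0.88) = 1
(((p2 & p2) & p2) -> (~(p2 -> p2) -> ~((~p3 | ~p2) -> p1))): min(1, 1 − 0.95 + 1) = 1
~p3: Łukasiewicz ¬ gives 1 − 0.03 = 0.97
(p1 | ~p3) = max(0.09, 0.97) = 0.97
((((p2 & p2) & p2) -> (~(p2 -> p2) -> ~((~p3 | ~p2) -> p1))) -> (p1 | ~p3)): min(1, 1 − 1 + 0.97) = 0.97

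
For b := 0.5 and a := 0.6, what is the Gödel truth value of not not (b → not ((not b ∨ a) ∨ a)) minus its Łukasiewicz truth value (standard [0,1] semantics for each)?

Gödel evaluation:
  not b: Gödel ¬ of 0.5 = 0 (operand ≠ 0)
  (not b ∨ a) = max(0, 0.6) = 0.6
  ((not b ∨ a) ∨ a) = max(0.6, 0.6) = 0.6
  not ((not b ∨ a) ∨ a): Gödel ¬ of 0.6 = 0 (operand ≠ 0)
  (b → not ((not b ∨ a) ∨ a)): 0.5 > 0, so result = 0
  not (b → not ((not b ∨ a) ∨ a)): Gödel ¬ of 0 = 1 (operand is 0)
  not not (b → not ((not b ∨ a) ∨ a)): Gödel ¬ of 1 = 0 (operand ≠ 0)
  Gödel value = 0
Łukasiewicz evaluation:
  not b: Łukasiewicz ¬ gives 1 − 0.5 = 0.5
  (not b ∨ a) = max(0.5, 0.6) = 0.6
  ((not b ∨ a) ∨ a) = max(0.6, 0.6) = 0.6
  not ((not b ∨ a) ∨ a): Łukasiewicz ¬ gives 1 − 0.6 = 0.4
  (b → not ((not b ∨ a) ∨ a)): min(1, 1 − 0.5 + 0.4) = 0.9
  not (b → not ((not b ∨ a) ∨ a)): Łukasiewicz ¬ gives 1 − 0.9 = 0.1
  not not (b → not ((not b ∨ a) ∨ a)): Łukasiewicz ¬ gives 1 − 0.1 = 0.9
  Łukasiewicz value = 0.9
Difference: 0 − 0.9 = -0.90

-0.90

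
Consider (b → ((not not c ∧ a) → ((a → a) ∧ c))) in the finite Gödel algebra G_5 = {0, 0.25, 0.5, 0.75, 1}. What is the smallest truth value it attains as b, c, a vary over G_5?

The minimum is attained at b = 0.5, c = 0.25, a = 0.5:
  not c: Gödel ¬ of 0.25 = 0 (operand ≠ 0)
  not not c: Gödel ¬ of 0 = 1 (operand is 0)
  (not not c ∧ a) = min(1, 0.5) = 0.5
  (a → a): 0.5 ≤ 0.5, so result = 1
  ((a → a) ∧ c) = min(1, 0.25) = 0.25
  ((not not c ∧ a) → ((a → a) ∧ c)): 0.5 > 0.25, so result = 0.25
  (b → ((not not c ∧ a) → ((a → a) ∧ c))): 0.5 > 0.25, so result = 0.25
Checking all 125 assignments confirms none give a value below 0.25.

0.25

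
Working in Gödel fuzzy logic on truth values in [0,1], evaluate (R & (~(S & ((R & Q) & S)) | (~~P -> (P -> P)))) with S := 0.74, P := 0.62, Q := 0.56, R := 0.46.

0.46

(R & Q) = min(0.46, 0.56) = 0.46
((R & Q) & S) = min(0.46, 0.74) = 0.46
(S & ((R & Q) & S)) = min(0.74, 0.46) = 0.46
~(S & ((R & Q) & S)): Gödel ¬ of 0.46 = 0 (operand ≠ 0)
~P: Gödel ¬ of 0.62 = 0 (operand ≠ 0)
~~P: Gödel ¬ of 0 = 1 (operand is 0)
(P -> P): 0.62 ≤ 0.62, so result = 1
(~~P -> (P -> P)): 1 ≤ 1, so result = 1
(~(S & ((R & Q) & S)) | (~~P -> (P -> P))) = max(0, 1) = 1
(R & (~(S & ((R & Q) & S)) | (~~P -> (P -> P)))) = min(0.46, 1) = 0.46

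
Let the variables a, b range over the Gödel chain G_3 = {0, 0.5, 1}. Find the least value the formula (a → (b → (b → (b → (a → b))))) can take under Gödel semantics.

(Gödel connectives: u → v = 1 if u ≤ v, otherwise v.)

1.00

Every assignment gives 1. For instance at a = 0, b = 0:
  (a → b): 0 ≤ 0, so result = 1
  (b → (a → b)): 0 ≤ 1, so result = 1
  (b → (b → (a → b))): 0 ≤ 1, so result = 1
  (b → (b → (b → (a → b)))): 0 ≤ 1, so result = 1
  (a → (b → (b → (b → (a → b))))): 0 ≤ 1, so result = 1
All 9 assignments give value 1 — the formula is a G_3-tautology.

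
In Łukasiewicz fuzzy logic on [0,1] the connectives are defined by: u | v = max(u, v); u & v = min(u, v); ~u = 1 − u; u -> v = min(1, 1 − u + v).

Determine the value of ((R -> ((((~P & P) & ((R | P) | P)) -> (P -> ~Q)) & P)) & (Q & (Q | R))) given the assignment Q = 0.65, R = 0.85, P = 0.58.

~P: Łukasiewicz ¬ gives 1 − 0.58 = 0.42
(~P & P) = min(0.42, 0.58) = 0.42
(R | P) = max(0.85, 0.58) = 0.85
((R | P) | P) = max(0.85, 0.58) = 0.85
((~P & P) & ((R | P) | P)) = min(0.42, 0.85) = 0.42
~Q: Łukasiewicz ¬ gives 1 − 0.65 = 0.35
(P -> ~Q): min(1, 1 − 0.58 + 0.35) = 0.77
(((~P & P) & ((R | P) | P)) -> (P -> ~Q)): min(1, 1 − 0.42 + 0.77) = 1
((((~P & P) & ((R | P) | P)) -> (P -> ~Q)) & P) = min(1, 0.58) = 0.58
(R -> ((((~P & P) & ((R | P) | P)) -> (P -> ~Q)) & P)): min(1, 1 − 0.85 + 0.58) = 0.73
(Q | R) = max(0.65, 0.85) = 0.85
(Q & (Q | R)) = min(0.65, 0.85) = 0.65
((R -> ((((~P & P) & ((R | P) | P)) -> (P -> ~Q)) & P)) & (Q & (Q | R))) = min(0.73, 0.65) = 0.65

0.65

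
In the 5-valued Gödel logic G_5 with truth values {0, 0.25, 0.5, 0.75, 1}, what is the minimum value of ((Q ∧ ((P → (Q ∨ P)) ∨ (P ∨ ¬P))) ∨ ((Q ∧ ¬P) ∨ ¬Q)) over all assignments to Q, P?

0.25

The minimum is attained at Q = 0.25, P = 0:
  (Q ∨ P) = max(0.25, 0) = 0.25
  (P → (Q ∨ P)): 0 ≤ 0.25, so result = 1
  ¬P: Gödel ¬ of 0 = 1 (operand is 0)
  (P ∨ ¬P) = max(0, 1) = 1
  ((P → (Q ∨ P)) ∨ (P ∨ ¬P)) = max(1, 1) = 1
  (Q ∧ ((P → (Q ∨ P)) ∨ (P ∨ ¬P))) = min(0.25, 1) = 0.25
  ¬P: Gödel ¬ of 0 = 1 (operand is 0)
  (Q ∧ ¬P) = min(0.25, 1) = 0.25
  ¬Q: Gödel ¬ of 0.25 = 0 (operand ≠ 0)
  ((Q ∧ ¬P) ∨ ¬Q) = max(0.25, 0) = 0.25
  ((Q ∧ ((P → (Q ∨ P)) ∨ (P ∨ ¬P))) ∨ ((Q ∧ ¬P) ∨ ¬Q)) = max(0.25, 0.25) = 0.25
Checking all 25 assignments confirms none give a value below 0.25.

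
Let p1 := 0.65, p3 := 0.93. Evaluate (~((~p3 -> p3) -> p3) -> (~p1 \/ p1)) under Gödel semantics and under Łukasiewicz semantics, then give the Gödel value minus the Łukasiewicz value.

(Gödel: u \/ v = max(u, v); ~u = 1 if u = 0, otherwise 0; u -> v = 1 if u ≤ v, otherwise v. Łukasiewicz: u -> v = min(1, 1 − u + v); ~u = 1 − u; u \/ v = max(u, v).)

0.00

Gödel evaluation:
  ~p3: Gödel ¬ of 0.93 = 0 (operand ≠ 0)
  (~p3 -> p3): 0 ≤ 0.93, so result = 1
  ((~p3 -> p3) -> p3): 1 > 0.93, so result = 0.93
  ~((~p3 -> p3) -> p3): Gödel ¬ of 0.93 = 0 (operand ≠ 0)
  ~p1: Gödel ¬ of 0.65 = 0 (operand ≠ 0)
  (~p1 \/ p1) = max(0, 0.65) = 0.65
  (~((~p3 -> p3) -> p3) -> (~p1 \/ p1)): 0 ≤ 0.65, so result = 1
  Gödel value = 1
Łukasiewicz evaluation:
  ~p3: Łukasiewicz ¬ gives 1 − 0.93 = 0.07
  (~p3 -> p3): min(1, 1 − 0.07 + 0.93) = 1
  ((~p3 -> p3) -> p3): min(1, 1 − 1 + 0.93) = 0.93
  ~((~p3 -> p3) -> p3): Łukasiewicz ¬ gives 1 − 0.93 = 0.07
  ~p1: Łukasiewicz ¬ gives 1 − 0.65 = 0.35
  (~p1 \/ p1) = max(0.35, 0.65) = 0.65
  (~((~p3 -> p3) -> p3) -> (~p1 \/ p1)): min(1, 1 − 0.07 + 0.65) = 1
  Łukasiewicz value = 1
Difference: 1 − 1 = 0.00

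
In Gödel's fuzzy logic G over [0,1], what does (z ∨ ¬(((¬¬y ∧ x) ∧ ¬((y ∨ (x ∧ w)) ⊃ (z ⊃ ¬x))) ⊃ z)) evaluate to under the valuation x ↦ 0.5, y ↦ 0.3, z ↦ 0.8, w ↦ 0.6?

¬y: Gödel ¬ of 0.3 = 0 (operand ≠ 0)
¬¬y: Gödel ¬ of 0 = 1 (operand is 0)
(¬¬y ∧ x) = min(1, 0.5) = 0.5
(x ∧ w) = min(0.5, 0.6) = 0.5
(y ∨ (x ∧ w)) = max(0.3, 0.5) = 0.5
¬x: Gödel ¬ of 0.5 = 0 (operand ≠ 0)
(z ⊃ ¬x): 0.8 > 0, so result = 0
((y ∨ (x ∧ w)) ⊃ (z ⊃ ¬x)): 0.5 > 0, so result = 0
¬((y ∨ (x ∧ w)) ⊃ (z ⊃ ¬x)): Gödel ¬ of 0 = 1 (operand is 0)
((¬¬y ∧ x) ∧ ¬((y ∨ (x ∧ w)) ⊃ (z ⊃ ¬x))) = min(0.5, 1) = 0.5
(((¬¬y ∧ x) ∧ ¬((y ∨ (x ∧ w)) ⊃ (z ⊃ ¬x))) ⊃ z): 0.5 ≤ 0.8, so result = 1
¬(((¬¬y ∧ x) ∧ ¬((y ∨ (x ∧ w)) ⊃ (z ⊃ ¬x))) ⊃ z): Gödel ¬ of 1 = 0 (operand ≠ 0)
(z ∨ ¬(((¬¬y ∧ x) ∧ ¬((y ∨ (x ∧ w)) ⊃ (z ⊃ ¬x))) ⊃ z)) = max(0.8, 0) = 0.8

0.80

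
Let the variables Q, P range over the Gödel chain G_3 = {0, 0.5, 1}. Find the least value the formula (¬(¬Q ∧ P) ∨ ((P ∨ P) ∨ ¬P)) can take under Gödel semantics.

The minimum is attained at Q = 0, P = 0.5:
  ¬Q: Gödel ¬ of 0 = 1 (operand is 0)
  (¬Q ∧ P) = min(1, 0.5) = 0.5
  ¬(¬Q ∧ P): Gödel ¬ of 0.5 = 0 (operand ≠ 0)
  (P ∨ P) = max(0.5, 0.5) = 0.5
  ¬P: Gödel ¬ of 0.5 = 0 (operand ≠ 0)
  ((P ∨ P) ∨ ¬P) = max(0.5, 0) = 0.5
  (¬(¬Q ∧ P) ∨ ((P ∨ P) ∨ ¬P)) = max(0, 0.5) = 0.5
Checking all 9 assignments confirms none give a value below 0.50.

0.50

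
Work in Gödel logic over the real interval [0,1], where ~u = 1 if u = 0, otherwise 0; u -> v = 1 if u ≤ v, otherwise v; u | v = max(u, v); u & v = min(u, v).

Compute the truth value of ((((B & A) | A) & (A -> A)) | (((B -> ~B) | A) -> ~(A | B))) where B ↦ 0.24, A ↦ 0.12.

0.12

(B & A) = min(0.24, 0.12) = 0.12
((B & A) | A) = max(0.12, 0.12) = 0.12
(A -> A): 0.12 ≤ 0.12, so result = 1
(((B & A) | A) & (A -> A)) = min(0.12, 1) = 0.12
~B: Gödel ¬ of 0.24 = 0 (operand ≠ 0)
(B -> ~B): 0.24 > 0, so result = 0
((B -> ~B) | A) = max(0, 0.12) = 0.12
(A | B) = max(0.12, 0.24) = 0.24
~(A | B): Gödel ¬ of 0.24 = 0 (operand ≠ 0)
(((B -> ~B) | A) -> ~(A | B)): 0.12 > 0, so result = 0
((((B & A) | A) & (A -> A)) | (((B -> ~B) | A) -> ~(A | B))) = max(0.12, 0) = 0.12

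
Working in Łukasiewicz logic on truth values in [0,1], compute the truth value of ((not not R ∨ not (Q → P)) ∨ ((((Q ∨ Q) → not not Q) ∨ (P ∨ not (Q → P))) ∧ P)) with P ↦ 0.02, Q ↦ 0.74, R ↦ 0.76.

0.76

not R: Łukasiewicz ¬ gives 1 − 0.76 = 0.24
not not R: Łukasiewicz ¬ gives 1 − 0.24 = 0.76
(Q → P): min(1, 1 − 0.74 + 0.02) = 0.28
not (Q → P): Łukasiewicz ¬ gives 1 − 0.28 = 0.72
(not not R ∨ not (Q → P)) = max(0.76, 0.72) = 0.76
(Q ∨ Q) = max(0.74, 0.74) = 0.74
not Q: Łukasiewicz ¬ gives 1 − 0.74 = 0.26
not not Q: Łukasiewicz ¬ gives 1 − 0.26 = 0.74
((Q ∨ Q) → not not Q): min(1, 1 − 0.74 + 0.74) = 1
(Q → P): min(1, 1 − 0.74 + 0.02) = 0.28
not (Q → P): Łukasiewicz ¬ gives 1 − 0.28 = 0.72
(P ∨ not (Q → P)) = max(0.02, 0.72) = 0.72
(((Q ∨ Q) → not not Q) ∨ (P ∨ not (Q → P))) = max(1, 0.72) = 1
((((Q ∨ Q) → not not Q) ∨ (P ∨ not (Q → P))) ∧ P) = min(1, 0.02) = 0.02
((not not R ∨ not (Q → P)) ∨ ((((Q ∨ Q) → not not Q) ∨ (P ∨ not (Q → P))) ∧ P)) = max(0.76, 0.02) = 0.76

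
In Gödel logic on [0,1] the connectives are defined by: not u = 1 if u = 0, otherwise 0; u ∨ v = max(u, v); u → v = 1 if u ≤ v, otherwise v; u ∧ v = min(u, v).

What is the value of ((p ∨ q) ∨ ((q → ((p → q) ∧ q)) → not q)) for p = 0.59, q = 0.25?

0.59

(p ∨ q) = max(0.59, 0.25) = 0.59
(p → q): 0.59 > 0.25, so result = 0.25
((p → q) ∧ q) = min(0.25, 0.25) = 0.25
(q → ((p → q) ∧ q)): 0.25 ≤ 0.25, so result = 1
not q: Gödel ¬ of 0.25 = 0 (operand ≠ 0)
((q → ((p → q) ∧ q)) → not q): 1 > 0, so result = 0
((p ∨ q) ∨ ((q → ((p → q) ∧ q)) → not q)) = max(0.59, 0) = 0.59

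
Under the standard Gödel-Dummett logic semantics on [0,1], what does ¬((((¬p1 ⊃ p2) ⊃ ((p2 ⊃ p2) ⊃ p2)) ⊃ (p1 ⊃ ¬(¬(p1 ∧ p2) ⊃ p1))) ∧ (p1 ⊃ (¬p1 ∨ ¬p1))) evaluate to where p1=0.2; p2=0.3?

1.00

¬p1: Gödel ¬ of 0.2 = 0 (operand ≠ 0)
(¬p1 ⊃ p2): 0 ≤ 0.3, so result = 1
(p2 ⊃ p2): 0.3 ≤ 0.3, so result = 1
((p2 ⊃ p2) ⊃ p2): 1 > 0.3, so result = 0.3
((¬p1 ⊃ p2) ⊃ ((p2 ⊃ p2) ⊃ p2)): 1 > 0.3, so result = 0.3
(p1 ∧ p2) = min(0.2, 0.3) = 0.2
¬(p1 ∧ p2): Gödel ¬ of 0.2 = 0 (operand ≠ 0)
(¬(p1 ∧ p2) ⊃ p1): 0 ≤ 0.2, so result = 1
¬(¬(p1 ∧ p2) ⊃ p1): Gödel ¬ of 1 = 0 (operand ≠ 0)
(p1 ⊃ ¬(¬(p1 ∧ p2) ⊃ p1)): 0.2 > 0, so result = 0
(((¬p1 ⊃ p2) ⊃ ((p2 ⊃ p2) ⊃ p2)) ⊃ (p1 ⊃ ¬(¬(p1 ∧ p2) ⊃ p1))): 0.3 > 0, so result = 0
¬p1: Gödel ¬ of 0.2 = 0 (operand ≠ 0)
¬p1: Gödel ¬ of 0.2 = 0 (operand ≠ 0)
(¬p1 ∨ ¬p1) = max(0, 0) = 0
(p1 ⊃ (¬p1 ∨ ¬p1)): 0.2 > 0, so result = 0
((((¬p1 ⊃ p2) ⊃ ((p2 ⊃ p2) ⊃ p2)) ⊃ (p1 ⊃ ¬(¬(p1 ∧ p2) ⊃ p1))) ∧ (p1 ⊃ (¬p1 ∨ ¬p1))) = min(0, 0) = 0
¬((((¬p1 ⊃ p2) ⊃ ((p2 ⊃ p2) ⊃ p2)) ⊃ (p1 ⊃ ¬(¬(p1 ∧ p2) ⊃ p1))) ∧ (p1 ⊃ (¬p1 ∨ ¬p1))): Gödel ¬ of 0 = 1 (operand is 0)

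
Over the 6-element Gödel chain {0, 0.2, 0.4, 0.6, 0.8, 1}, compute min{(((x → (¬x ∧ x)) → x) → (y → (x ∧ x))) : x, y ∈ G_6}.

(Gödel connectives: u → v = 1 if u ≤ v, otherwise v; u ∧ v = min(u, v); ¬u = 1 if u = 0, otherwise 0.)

0.20

The minimum is attained at x = 0.2, y = 0.4:
  ¬x: Gödel ¬ of 0.2 = 0 (operand ≠ 0)
  (¬x ∧ x) = min(0, 0.2) = 0
  (x → (¬x ∧ x)): 0.2 > 0, so result = 0
  ((x → (¬x ∧ x)) → x): 0 ≤ 0.2, so result = 1
  (x ∧ x) = min(0.2, 0.2) = 0.2
  (y → (x ∧ x)): 0.4 > 0.2, so result = 0.2
  (((x → (¬x ∧ x)) → x) → (y → (x ∧ x))): 1 > 0.2, so result = 0.2
Checking all 36 assignments confirms none give a value below 0.20.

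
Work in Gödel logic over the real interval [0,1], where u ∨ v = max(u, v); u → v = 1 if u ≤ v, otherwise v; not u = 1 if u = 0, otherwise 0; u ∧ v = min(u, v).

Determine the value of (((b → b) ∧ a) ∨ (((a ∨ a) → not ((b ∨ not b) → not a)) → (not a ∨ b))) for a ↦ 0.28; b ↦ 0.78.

0.78

(b → b): 0.78 ≤ 0.78, so result = 1
((b → b) ∧ a) = min(1, 0.28) = 0.28
(a ∨ a) = max(0.28, 0.28) = 0.28
not b: Gödel ¬ of 0.78 = 0 (operand ≠ 0)
(b ∨ not b) = max(0.78, 0) = 0.78
not a: Gödel ¬ of 0.28 = 0 (operand ≠ 0)
((b ∨ not b) → not a): 0.78 > 0, so result = 0
not ((b ∨ not b) → not a): Gödel ¬ of 0 = 1 (operand is 0)
((a ∨ a) → not ((b ∨ not b) → not a)): 0.28 ≤ 1, so result = 1
not a: Gödel ¬ of 0.28 = 0 (operand ≠ 0)
(not a ∨ b) = max(0, 0.78) = 0.78
(((a ∨ a) → not ((b ∨ not b) → not a)) → (not a ∨ b)): 1 > 0.78, so result = 0.78
(((b → b) ∧ a) ∨ (((a ∨ a) → not ((b ∨ not b) → not a)) → (not a ∨ b))) = max(0.28, 0.78) = 0.78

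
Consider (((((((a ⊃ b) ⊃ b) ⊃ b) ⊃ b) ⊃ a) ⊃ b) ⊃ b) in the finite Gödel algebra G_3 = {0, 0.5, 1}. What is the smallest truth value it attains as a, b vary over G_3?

The minimum is attained at a = 0, b = 0.5:
  (a ⊃ b): 0 ≤ 0.5, so result = 1
  ((a ⊃ b) ⊃ b): 1 > 0.5, so result = 0.5
  (((a ⊃ b) ⊃ b) ⊃ b): 0.5 ≤ 0.5, so result = 1
  ((((a ⊃ b) ⊃ b) ⊃ b) ⊃ b): 1 > 0.5, so result = 0.5
  (((((a ⊃ b) ⊃ b) ⊃ b) ⊃ b) ⊃ a): 0.5 > 0, so result = 0
  ((((((a ⊃ b) ⊃ b) ⊃ b) ⊃ b) ⊃ a) ⊃ b): 0 ≤ 0.5, so result = 1
  (((((((a ⊃ b) ⊃ b) ⊃ b) ⊃ b) ⊃ a) ⊃ b) ⊃ b): 1 > 0.5, so result = 0.5
Checking all 9 assignments confirms none give a value below 0.50.

0.50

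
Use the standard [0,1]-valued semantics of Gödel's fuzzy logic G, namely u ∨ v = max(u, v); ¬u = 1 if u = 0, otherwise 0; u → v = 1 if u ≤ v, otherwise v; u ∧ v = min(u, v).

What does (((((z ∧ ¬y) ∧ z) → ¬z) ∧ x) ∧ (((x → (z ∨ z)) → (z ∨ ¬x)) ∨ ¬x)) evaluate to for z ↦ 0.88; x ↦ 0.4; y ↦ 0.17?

¬y: Gödel ¬ of 0.17 = 0 (operand ≠ 0)
(z ∧ ¬y) = min(0.88, 0) = 0
((z ∧ ¬y) ∧ z) = min(0, 0.88) = 0
¬z: Gödel ¬ of 0.88 = 0 (operand ≠ 0)
(((z ∧ ¬y) ∧ z) → ¬z): 0 ≤ 0, so result = 1
((((z ∧ ¬y) ∧ z) → ¬z) ∧ x) = min(1, 0.4) = 0.4
(z ∨ z) = max(0.88, 0.88) = 0.88
(x → (z ∨ z)): 0.4 ≤ 0.88, so result = 1
¬x: Gödel ¬ of 0.4 = 0 (operand ≠ 0)
(z ∨ ¬x) = max(0.88, 0) = 0.88
((x → (z ∨ z)) → (z ∨ ¬x)): 1 > 0.88, so result = 0.88
¬x: Gödel ¬ of 0.4 = 0 (operand ≠ 0)
(((x → (z ∨ z)) → (z ∨ ¬x)) ∨ ¬x) = max(0.88, 0) = 0.88
(((((z ∧ ¬y) ∧ z) → ¬z) ∧ x) ∧ (((x → (z ∨ z)) → (z ∨ ¬x)) ∨ ¬x)) = min(0.4, 0.88) = 0.4

0.40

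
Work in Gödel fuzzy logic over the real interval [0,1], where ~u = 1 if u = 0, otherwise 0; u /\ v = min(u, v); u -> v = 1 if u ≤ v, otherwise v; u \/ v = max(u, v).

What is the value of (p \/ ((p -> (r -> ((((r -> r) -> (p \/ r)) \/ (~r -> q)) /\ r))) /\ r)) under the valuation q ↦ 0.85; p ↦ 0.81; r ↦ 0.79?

(r -> r): 0.79 ≤ 0.79, so result = 1
(p \/ r) = max(0.81, 0.79) = 0.81
((r -> r) -> (p \/ r)): 1 > 0.81, so result = 0.81
~r: Gödel ¬ of 0.79 = 0 (operand ≠ 0)
(~r -> q): 0 ≤ 0.85, so result = 1
(((r -> r) -> (p \/ r)) \/ (~r -> q)) = max(0.81, 1) = 1
((((r -> r) -> (p \/ r)) \/ (~r -> q)) /\ r) = min(1, 0.79) = 0.79
(r -> ((((r -> r) -> (p \/ r)) \/ (~r -> q)) /\ r)): 0.79 ≤ 0.79, so result = 1
(p -> (r -> ((((r -> r) -> (p \/ r)) \/ (~r -> q)) /\ r))): 0.81 ≤ 1, so result = 1
((p -> (r -> ((((r -> r) -> (p \/ r)) \/ (~r -> q)) /\ r))) /\ r) = min(1, 0.79) = 0.79
(p \/ ((p -> (r -> ((((r -> r) -> (p \/ r)) \/ (~r -> q)) /\ r))) /\ r)) = max(0.81, 0.79) = 0.81

0.81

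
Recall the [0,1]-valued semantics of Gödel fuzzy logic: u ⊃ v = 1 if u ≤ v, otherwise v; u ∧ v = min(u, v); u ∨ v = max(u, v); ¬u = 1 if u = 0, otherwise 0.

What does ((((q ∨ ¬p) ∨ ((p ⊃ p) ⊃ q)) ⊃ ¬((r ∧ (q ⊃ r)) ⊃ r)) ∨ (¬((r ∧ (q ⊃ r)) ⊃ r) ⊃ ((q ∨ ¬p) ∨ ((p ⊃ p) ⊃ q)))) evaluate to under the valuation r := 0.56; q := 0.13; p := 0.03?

¬p: Gödel ¬ of 0.03 = 0 (operand ≠ 0)
(q ∨ ¬p) = max(0.13, 0) = 0.13
(p ⊃ p): 0.03 ≤ 0.03, so result = 1
((p ⊃ p) ⊃ q): 1 > 0.13, so result = 0.13
((q ∨ ¬p) ∨ ((p ⊃ p) ⊃ q)) = max(0.13, 0.13) = 0.13
(q ⊃ r): 0.13 ≤ 0.56, so result = 1
(r ∧ (q ⊃ r)) = min(0.56, 1) = 0.56
((r ∧ (q ⊃ r)) ⊃ r): 0.56 ≤ 0.56, so result = 1
¬((r ∧ (q ⊃ r)) ⊃ r): Gödel ¬ of 1 = 0 (operand ≠ 0)
(((q ∨ ¬p) ∨ ((p ⊃ p) ⊃ q)) ⊃ ¬((r ∧ (q ⊃ r)) ⊃ r)): 0.13 > 0, so result = 0
(q ⊃ r): 0.13 ≤ 0.56, so result = 1
(r ∧ (q ⊃ r)) = min(0.56, 1) = 0.56
((r ∧ (q ⊃ r)) ⊃ r): 0.56 ≤ 0.56, so result = 1
¬((r ∧ (q ⊃ r)) ⊃ r): Gödel ¬ of 1 = 0 (operand ≠ 0)
¬p: Gödel ¬ of 0.03 = 0 (operand ≠ 0)
(q ∨ ¬p) = max(0.13, 0) = 0.13
(p ⊃ p): 0.03 ≤ 0.03, so result = 1
((p ⊃ p) ⊃ q): 1 > 0.13, so result = 0.13
((q ∨ ¬p) ∨ ((p ⊃ p) ⊃ q)) = max(0.13, 0.13) = 0.13
(¬((r ∧ (q ⊃ r)) ⊃ r) ⊃ ((q ∨ ¬p) ∨ ((p ⊃ p) ⊃ q))): 0 ≤ 0.13, so result = 1
((((q ∨ ¬p) ∨ ((p ⊃ p) ⊃ q)) ⊃ ¬((r ∧ (q ⊃ r)) ⊃ r)) ∨ (¬((r ∧ (q ⊃ r)) ⊃ r) ⊃ ((q ∨ ¬p) ∨ ((p ⊃ p) ⊃ q)))) = max(0, 1) = 1

1.00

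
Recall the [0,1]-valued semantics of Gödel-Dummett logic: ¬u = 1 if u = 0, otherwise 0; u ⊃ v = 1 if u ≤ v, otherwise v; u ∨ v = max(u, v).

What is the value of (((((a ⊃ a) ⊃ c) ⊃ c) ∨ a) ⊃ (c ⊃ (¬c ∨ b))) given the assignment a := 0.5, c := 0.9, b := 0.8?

0.80

(a ⊃ a): 0.5 ≤ 0.5, so result = 1
((a ⊃ a) ⊃ c): 1 > 0.9, so result = 0.9
(((a ⊃ a) ⊃ c) ⊃ c): 0.9 ≤ 0.9, so result = 1
((((a ⊃ a) ⊃ c) ⊃ c) ∨ a) = max(1, 0.5) = 1
¬c: Gödel ¬ of 0.9 = 0 (operand ≠ 0)
(¬c ∨ b) = max(0, 0.8) = 0.8
(c ⊃ (¬c ∨ b)): 0.9 > 0.8, so result = 0.8
(((((a ⊃ a) ⊃ c) ⊃ c) ∨ a) ⊃ (c ⊃ (¬c ∨ b))): 1 > 0.8, so result = 0.8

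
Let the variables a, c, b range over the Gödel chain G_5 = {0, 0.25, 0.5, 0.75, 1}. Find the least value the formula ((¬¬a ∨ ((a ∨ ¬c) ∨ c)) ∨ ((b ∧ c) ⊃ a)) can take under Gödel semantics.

0.25

The minimum is attained at a = 0, c = 0.25, b = 0.25:
  ¬a: Gödel ¬ of 0 = 1 (operand is 0)
  ¬¬a: Gödel ¬ of 1 = 0 (operand ≠ 0)
  ¬c: Gödel ¬ of 0.25 = 0 (operand ≠ 0)
  (a ∨ ¬c) = max(0, 0) = 0
  ((a ∨ ¬c) ∨ c) = max(0, 0.25) = 0.25
  (¬¬a ∨ ((a ∨ ¬c) ∨ c)) = max(0, 0.25) = 0.25
  (b ∧ c) = min(0.25, 0.25) = 0.25
  ((b ∧ c) ⊃ a): 0.25 > 0, so result = 0
  ((¬¬a ∨ ((a ∨ ¬c) ∨ c)) ∨ ((b ∧ c) ⊃ a)) = max(0.25, 0) = 0.25
Checking all 125 assignments confirms none give a value below 0.25.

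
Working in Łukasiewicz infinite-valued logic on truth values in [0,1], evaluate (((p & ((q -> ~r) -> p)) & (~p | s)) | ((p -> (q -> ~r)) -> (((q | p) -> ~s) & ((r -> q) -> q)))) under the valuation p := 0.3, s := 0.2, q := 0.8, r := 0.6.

0.80

~r: Łukasiewicz ¬ gives 1 − 0.6 = 0.4
(q -> ~r): min(1, 1 − 0.8 + 0.4) = 0.6
((q -> ~r) -> p): min(1, 1 − 0.6 + 0.3) = 0.7
(p & ((q -> ~r) -> p)) = min(0.3, 0.7) = 0.3
~p: Łukasiewicz ¬ gives 1 − 0.3 = 0.7
(~p | s) = max(0.7, 0.2) = 0.7
((p & ((q -> ~r) -> p)) & (~p | s)) = min(0.3, 0.7) = 0.3
~r: Łukasiewicz ¬ gives 1 − 0.6 = 0.4
(q -> ~r): min(1, 1 − 0.8 + 0.4) = 0.6
(p -> (q -> ~r)): min(1, 1 − 0.3 + 0.6) = 1
(q | p) = max(0.8, 0.3) = 0.8
~s: Łukasiewicz ¬ gives 1 − 0.2 = 0.8
((q | p) -> ~s): min(1, 1 − 0.8 + 0.8) = 1
(r -> q): min(1, 1 − 0.6 + 0.8) = 1
((r -> q) -> q): min(1, 1 − 1 + 0.8) = 0.8
(((q | p) -> ~s) & ((r -> q) -> q)) = min(1, 0.8) = 0.8
((p -> (q -> ~r)) -> (((q | p) -> ~s) & ((r -> q) -> q))): min(1, 1 − 1 + 0.8) = 0.8
(((p & ((q -> ~r) -> p)) & (~p | s)) | ((p -> (q -> ~r)) -> (((q | p) -> ~s) & ((r -> q) -> q)))) = max(0.3, 0.8) = 0.8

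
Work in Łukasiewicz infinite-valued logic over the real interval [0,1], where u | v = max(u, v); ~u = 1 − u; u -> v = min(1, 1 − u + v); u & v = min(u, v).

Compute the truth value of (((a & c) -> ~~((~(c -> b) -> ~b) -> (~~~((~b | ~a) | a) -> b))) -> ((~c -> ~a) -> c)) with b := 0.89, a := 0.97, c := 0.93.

(a & c) = min(0.97, 0.93) = 0.93
(c -> b): min(1, 1 − 0.93 + 0.89) = 0.96
~(c -> b): Łukasiewicz ¬ gives 1 − 0.96 = 0.04
~b: Łukasiewicz ¬ gives 1 − 0.89 = 0.11
(~(c -> b) -> ~b): min(1, 1 − 0.04 + 0.11) = 1
~b: Łukasiewicz ¬ gives 1 − 0.89 = 0.11
~a: Łukasiewicz ¬ gives 1 − 0.97 = 0.03
(~b | ~a) = max(0.11, 0.03) = 0.11
((~b | ~a) | a) = max(0.11, 0.97) = 0.97
~((~b | ~a) | a): Łukasiewicz ¬ gives 1 − 0.97 = 0.03
~~((~b | ~a) | a): Łukasiewicz ¬ gives 1 − 0.03 = 0.97
~~~((~b | ~a) | a): Łukasiewicz ¬ gives 1 − 0.97 = 0.03
(~~~((~b | ~a) | a) -> b): min(1, 1 − 0.03 + 0.89) = 1
((~(c -> b) -> ~b) -> (~~~((~b | ~a) | a) -> b)): min(1, 1 − 1 + 1) = 1
~((~(c -> b) -> ~b) -> (~~~((~b | ~a) | a) -> b)): Łukasiewicz ¬ gives 1 − 1 = 0
~~((~(c -> b) -> ~b) -> (~~~((~b | ~a) | a) -> b)): Łukasiewicz ¬ gives 1 − 0 = 1
((a & c) -> ~~((~(c -> b) -> ~b) -> (~~~((~b | ~a) | a) -> b))): min(1, 1 − 0.93 + 1) = 1
~c: Łukasiewicz ¬ gives 1 − 0.93 = 0.07
~a: Łukasiewicz ¬ gives 1 − 0.97 = 0.03
(~c -> ~a): min(1, 1 − 0.07 + 0.03) = 0.96
((~c -> ~a) -> c): min(1, 1 − 0.96 + 0.93) = 0.97
(((a & c) -> ~~((~(c -> b) -> ~b) -> (~~~((~b | ~a) | a) -> b))) -> ((~c -> ~a) -> c)): min(1, 1 − 1 + 0.97) = 0.97

0.97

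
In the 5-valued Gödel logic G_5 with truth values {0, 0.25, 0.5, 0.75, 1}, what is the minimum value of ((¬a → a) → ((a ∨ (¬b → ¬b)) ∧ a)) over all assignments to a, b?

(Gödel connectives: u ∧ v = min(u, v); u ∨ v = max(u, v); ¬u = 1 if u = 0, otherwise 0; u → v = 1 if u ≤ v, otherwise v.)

The minimum is attained at a = 0.25, b = 0:
  ¬a: Gödel ¬ of 0.25 = 0 (operand ≠ 0)
  (¬a → a): 0 ≤ 0.25, so result = 1
  ¬b: Gödel ¬ of 0 = 1 (operand is 0)
  ¬b: Gödel ¬ of 0 = 1 (operand is 0)
  (¬b → ¬b): 1 ≤ 1, so result = 1
  (a ∨ (¬b → ¬b)) = max(0.25, 1) = 1
  ((a ∨ (¬b → ¬b)) ∧ a) = min(1, 0.25) = 0.25
  ((¬a → a) → ((a ∨ (¬b → ¬b)) ∧ a)): 1 > 0.25, so result = 0.25
Checking all 25 assignments confirms none give a value below 0.25.

0.25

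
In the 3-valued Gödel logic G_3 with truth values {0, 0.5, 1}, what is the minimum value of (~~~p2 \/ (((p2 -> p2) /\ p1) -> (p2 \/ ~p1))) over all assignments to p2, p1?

0.50

The minimum is attained at p2 = 0.5, p1 = 1:
  ~p2: Gödel ¬ of 0.5 = 0 (operand ≠ 0)
  ~~p2: Gödel ¬ of 0 = 1 (operand is 0)
  ~~~p2: Gödel ¬ of 1 = 0 (operand ≠ 0)
  (p2 -> p2): 0.5 ≤ 0.5, so result = 1
  ((p2 -> p2) /\ p1) = min(1, 1) = 1
  ~p1: Gödel ¬ of 1 = 0 (operand ≠ 0)
  (p2 \/ ~p1) = max(0.5, 0) = 0.5
  (((p2 -> p2) /\ p1) -> (p2 \/ ~p1)): 1 > 0.5, so result = 0.5
  (~~~p2 \/ (((p2 -> p2) /\ p1) -> (p2 \/ ~p1))) = max(0, 0.5) = 0.5
Checking all 9 assignments confirms none give a value below 0.50.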